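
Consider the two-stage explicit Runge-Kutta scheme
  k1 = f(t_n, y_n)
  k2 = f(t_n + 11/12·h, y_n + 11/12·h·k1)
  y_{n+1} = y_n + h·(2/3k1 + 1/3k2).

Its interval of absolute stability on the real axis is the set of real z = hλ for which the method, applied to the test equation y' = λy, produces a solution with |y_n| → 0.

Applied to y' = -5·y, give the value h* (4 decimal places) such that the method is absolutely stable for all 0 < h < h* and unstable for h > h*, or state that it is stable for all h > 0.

With y'=λy (z=hλ):
  k1=λy_n ⇒ h·k1=z·y_n;  k2=λ(1+11/12z)y_n ⇒ h·k2=z(1+11/12z)y_n
  y_{n+1}/y_n = 1 + 2/3z + 1/3z(1+11/12z) = 1 + z + 11/36z²
  ⇒ R(z) = 1 + z + 11/36z².

Solve |R(x)|<1 on ℝ⁻.
x=-1.56: |R|=0.1836
R=1: x+11/36x²=0 ⇒ x=−36/11=-3.2727; min R=1−1/(4·11/36)=0.1818>−1
Confirm numerically:
  x=-2.978: |R|=0.73181 <1
  x=-2.416: |R|=0.36754 <1
  x=-2.047: |R|=0.23334 <1
  x=-1.701: |R|=0.18309 <1
  x=-3.792: |R|=1.60166 >1
  x=-3.334: |R|=1.06242 >1
  x=-3.332: |R|=1.06035 >1
So |R|<1 on (-3.2727, 0).

(-3.2727,0); λ=-5 ⇒ h* = (36/11)/5 = 0.6545.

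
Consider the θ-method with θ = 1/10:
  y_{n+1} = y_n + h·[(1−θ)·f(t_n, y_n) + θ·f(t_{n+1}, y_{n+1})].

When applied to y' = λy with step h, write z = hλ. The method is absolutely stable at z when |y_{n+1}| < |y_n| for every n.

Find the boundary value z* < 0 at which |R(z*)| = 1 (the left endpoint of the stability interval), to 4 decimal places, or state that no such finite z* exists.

Set f=λy, z=hλ:
  y_{n+1} = y_n + z·[9/10·y_n + 1/10·y_{n+1}] ⇒ (1 − 1/10z)y_{n+1} = (1 + 9/10z)y_n
  so R(z) = (1 + 9/10z)/(1 − 1/10z).

Solve |R(x)|<1 on ℝ⁻.
x=-0.3: |R|=0.7087
R=−1: 1+9/10x = −1+1/10x ⇒ -4/5x=2 ⇒ x=2/(-4/5)=-2.5000
Confirm numerically:
  x=-2.190: |R|=0.79655 <1
  x=-2.110: |R|=0.74236 <1
  x=-1.541: |R|=0.33524 <1
  x=-3.036: |R|=1.32894 >1
  x=-2.834: |R|=1.20820 >1
  x=-2.619: |R|=1.07544 >1
Interval (-2.5000, 0).

left endpoint -2.5000.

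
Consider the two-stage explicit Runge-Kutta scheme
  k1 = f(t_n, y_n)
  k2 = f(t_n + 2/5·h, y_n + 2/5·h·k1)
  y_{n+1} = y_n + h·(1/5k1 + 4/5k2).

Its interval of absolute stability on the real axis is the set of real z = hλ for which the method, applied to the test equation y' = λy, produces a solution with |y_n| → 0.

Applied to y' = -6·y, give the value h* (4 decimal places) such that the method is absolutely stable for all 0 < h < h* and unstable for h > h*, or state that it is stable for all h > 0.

(-3.1250,0); λ=-6 ⇒ h* = (25/8)/6 = 0.5208.

With y'=λy (z=hλ):
  k1=λy_n ⇒ h·k1=z·y_n;  k2=λ(1+2/5z)y_n ⇒ h·k2=z(1+2/5z)y_n
  y_{n+1}/y_n = 1 + 1/5z + 4/5z(1+2/5z) = 1 + z + 8/25z²
  R(z) = 1 + z + 8/25z².

Solve |R(x)|<1 on ℝ⁻.
x=-0.56: |R|=0.5404
R=1: x+8/25x²=0 ⇒ x=−25/8=-3.1250; min R=1−1/(4·8/25)=0.2188>−1
Confirm numerically:
  x=-2.658: |R|=0.60279 <1
  x=-2.337: |R|=0.41070 <1
  x=-2.287: |R|=0.38672 <1
  x=-1.952: |R|=0.26730 <1
  x=-3.471: |R|=1.38431 >1
  x=-3.412: |R|=1.31336 >1
So |R|<1 on (-3.1250, 0).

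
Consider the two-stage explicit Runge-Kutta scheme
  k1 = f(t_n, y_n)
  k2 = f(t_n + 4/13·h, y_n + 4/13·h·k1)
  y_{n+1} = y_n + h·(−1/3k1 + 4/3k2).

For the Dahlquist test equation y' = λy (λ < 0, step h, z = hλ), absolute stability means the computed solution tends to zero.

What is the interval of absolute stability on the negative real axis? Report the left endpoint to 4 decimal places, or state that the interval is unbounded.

z∈(-2.4375,0).

With y'=λy (z=hλ):
  k1=λy_n ⇒ h·k1=z·y_n;  k2=λ(1+4/13z)y_n ⇒ h·k2=z(1+4/13z)y_n
  y_{n+1}/y_n = 1 − 1/3z + 4/3z(1+4/13z) = 1 + z + 16/39z²
  ⇒ R(z) = 1 + z + 16/39z².

Solve |R(x)|<1 on ℝ⁻.
x=-1.74: |R|=0.5021
R=1: x+16/39x²=0 ⇒ x=−39/16=-2.4375; min R=1−1/(4·16/39)=0.3906>−1
Confirm numerically:
  x=-2.320: |R|=0.88816 <1
  x=-2.027: |R|=0.65863 <1
  x=-1.467: |R|=0.41591 <1
  x=-1.374: |R|=0.40051 <1
  x=-3.012: |R|=1.70991 >1
  x=-2.758: |R|=1.36264 >1
  x=-2.600: |R|=1.17333 >1
So |R|<1 on (-2.4375, 0).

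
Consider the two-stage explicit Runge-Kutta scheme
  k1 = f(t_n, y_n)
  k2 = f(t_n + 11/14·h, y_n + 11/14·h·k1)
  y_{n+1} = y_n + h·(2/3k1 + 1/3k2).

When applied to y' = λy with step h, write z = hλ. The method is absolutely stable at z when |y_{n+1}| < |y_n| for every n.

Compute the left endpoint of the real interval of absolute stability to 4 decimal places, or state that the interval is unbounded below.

Set f=λy, z=hλ:
  k1=λy_n ⇒ h·k1=z·y_n;  k2=λ(1+11/14z)y_n ⇒ h·k2=z(1+11/14z)y_n
  y_{n+1}/y_n = 1 + 2/3z + 1/3z(1+11/14z) = 1 + z + 11/42z²
  R(z) = 1 + z + 11/42z².

Boundary: |R(x)|=1, x<0.
x=-0.98: |R|=0.2715
R=1: x+11/42x²=0 ⇒ x=−42/11=-3.8182; min R=1−1/(4·11/42)=0.0455>−1
Confirm numerically:
  x=-3.591: |R|=0.78634 <1
  x=-2.360: |R|=0.09870 <1
  x=-1.669: |R|=0.06055 <1
  x=-4.282: |R|=1.52016 >1
  x=-4.006: |R|=1.19706 >1
So |R|<1 on (-3.8182, 0).

left endpoint -3.8182.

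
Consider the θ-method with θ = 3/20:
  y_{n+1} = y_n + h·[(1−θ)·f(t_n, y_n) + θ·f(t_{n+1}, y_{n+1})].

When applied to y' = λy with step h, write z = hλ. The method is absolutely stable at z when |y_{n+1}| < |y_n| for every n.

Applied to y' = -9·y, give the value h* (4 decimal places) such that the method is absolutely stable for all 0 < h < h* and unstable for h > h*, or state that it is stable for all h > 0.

On y'=λy, z=hλ:
  y_{n+1} = y_n + z·[17/20·y_n + 3/20·y_{n+1}] ⇒ (1 − 3/20z)y_{n+1} = (1 + 17/20z)y_n
  so R(z) = (1 + 17/20z)/(1 − 3/20z).

Find x<0 with |R(x)|<1.
x=-1.41: |R|=0.1638
R=−1: 1+17/20x = −1+3/20x ⇒ -7/10x=2 ⇒ x=2/(-7/10)=-2.8571
Confirm numerically:
  x=-1.726: |R|=0.37104 <1
  x=-1.599: |R|=0.28967 <1
  x=-1.550: |R|=0.25761 <1
  x=-3.422: |R|=1.26128 >1
  x=-3.137: |R|=1.13322 >1
So |R|<1 on (-2.8571, 0).

(-2.8571,0); λ=-9 ⇒ h* = (20/7)/9 = 0.3175.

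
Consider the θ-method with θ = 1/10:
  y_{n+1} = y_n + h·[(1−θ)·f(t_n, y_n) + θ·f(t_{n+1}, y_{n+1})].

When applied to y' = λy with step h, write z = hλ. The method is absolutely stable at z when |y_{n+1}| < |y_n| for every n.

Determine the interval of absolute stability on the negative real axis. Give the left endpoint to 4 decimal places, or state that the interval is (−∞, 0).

(-2.5000, 0).

On y'=λy, z=hλ:
  y_{n+1} = y_n + z·[9/10·y_n + 1/10·y_{n+1}] ⇒ (1 − 1/10z)y_{n+1} = (1 + 9/10z)y_n
  ⇒ R(z) = (1 + 9/10z)/(1 − 1/10z).

Need |R(x)|<1, x<0.
x=-1.47: |R|=0.2816
R=−1: 1+9/10x = −1+1/10x ⇒ -4/5x=2 ⇒ x=2/(-4/5)=-2.5000
Confirm numerically:
  x=-2.287: |R|=0.86132 <1
  x=-1.797: |R|=0.52327 <1
  x=-1.781: |R|=0.51176 <1
  x=-1.561: |R|=0.35023 <1
  x=-3.040: |R|=1.33129 >1
  x=-2.560: |R|=1.03822 >1
Stable set (-2.5000, 0).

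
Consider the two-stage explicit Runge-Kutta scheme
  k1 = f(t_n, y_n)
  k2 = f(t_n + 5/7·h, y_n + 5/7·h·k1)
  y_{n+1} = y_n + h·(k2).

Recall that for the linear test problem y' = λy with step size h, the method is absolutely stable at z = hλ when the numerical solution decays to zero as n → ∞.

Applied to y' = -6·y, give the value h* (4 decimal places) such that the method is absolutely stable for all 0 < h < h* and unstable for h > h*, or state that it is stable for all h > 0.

(-1.4000,0); λ=-6 ⇒ h* = (7/5)/6 = 0.2333.

Test eqn y'=λy, z=hλ:
  k1=λy_n ⇒ h·k1=z·y_n;  k2=λ(1+5/7z)y_n ⇒ h·k2=z(1+5/7z)y_n
  y_{n+1}/y_n = 1 + z(1+5/7z) = 1 + z + 5/7z²
  Hence R(z) = 1 + z + 5/7z².

Need |R(x)|<1, x<0.
x=-1.72: |R|=1.3931
R=1: x+5/7x²=0 ⇒ x=−7/5=-1.4000; min R=1−1/(4·5/7)=0.6500>−1
Confirm numerically:
  x=-1.335: |R|=0.93802 <1
  x=-0.643: |R|=0.65232 <1
  x=-0.585: |R|=0.65945 <1
  x=-1.799: |R|=1.51271 >1
  x=-1.776: |R|=1.47698 >1
  x=-1.516: |R|=1.12561 >1
Interval (-1.4000, 0).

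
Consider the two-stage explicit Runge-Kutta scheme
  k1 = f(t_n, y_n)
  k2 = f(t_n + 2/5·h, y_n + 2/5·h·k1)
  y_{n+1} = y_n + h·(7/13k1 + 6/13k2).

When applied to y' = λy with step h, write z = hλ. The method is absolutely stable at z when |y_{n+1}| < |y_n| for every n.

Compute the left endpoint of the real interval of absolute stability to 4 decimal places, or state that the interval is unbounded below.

z* = -5.4167.

On y'=λy, z=hλ:
  k1=λy_n ⇒ h·k1=z·y_n;  k2=λ(1+2/5z)y_n ⇒ h·k2=z(1+2/5z)y_n
  y_{n+1}/y_n = 1 + 7/13z + 6/13z(1+2/5z) = 1 + z + 12/65z²
  R(z) = 1 + z + 12/65z².

Boundary: |R(x)|=1, x<0.
x=-0.66: |R|=0.4204
R=1: x+12/65x²=0 ⇒ x=−65/12=-5.4167; min R=1−1/(4·12/65)=-0.3542>−1
Confirm numerically:
  x=-5.158: |R|=0.75369 <1
  x=-3.240: |R|=0.30198 <1
  x=-3.215: |R|=0.30677 <1
  x=-2.399: |R|=0.33650 <1
  x=-6.002: |R|=1.64859 >1
  x=-5.729: |R|=1.33034 >1
Interval (-5.4167, 0).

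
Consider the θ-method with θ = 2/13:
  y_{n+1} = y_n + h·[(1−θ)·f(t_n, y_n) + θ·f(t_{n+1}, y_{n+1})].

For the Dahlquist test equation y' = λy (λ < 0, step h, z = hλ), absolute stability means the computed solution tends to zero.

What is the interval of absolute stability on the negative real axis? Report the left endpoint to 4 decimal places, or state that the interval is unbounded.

With y'=λy (z=hλ):
  y_{n+1} = y_n + z·[11/13·y_n + 2/13·y_{n+1}] ⇒ (1 − 2/13z)y_{n+1} = (1 + 11/13z)y_n
  ⇒ R(z) = (1 + 11/13z)/(1 − 2/13z).

Find x<0 with |R(x)|<1.
x=-0.7: |R|=0.3681
R=−1: 1+11/13x = −1+2/13x ⇒ -9/13x=2 ⇒ x=2/(-9/13)=-2.8889
Confirm numerically:
  x=-2.828: |R|=0.97063 <1
  x=-2.505: |R|=0.80816 <1
  x=-1.672: |R|=0.32991 <1
  x=-3.380: |R|=1.22368 >1
  x=-3.023: |R|=1.06337 >1
  x=-3.016: |R|=1.06011 >1
Stable set (-2.8889, 0).

(-2.8889, 0).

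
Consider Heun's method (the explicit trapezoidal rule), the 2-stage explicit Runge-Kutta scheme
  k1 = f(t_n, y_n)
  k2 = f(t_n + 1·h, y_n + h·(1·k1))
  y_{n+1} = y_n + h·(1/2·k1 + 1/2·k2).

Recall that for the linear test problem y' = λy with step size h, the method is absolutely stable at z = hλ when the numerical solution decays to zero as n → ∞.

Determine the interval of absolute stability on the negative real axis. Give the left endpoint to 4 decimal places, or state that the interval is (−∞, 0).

z∈(-2.0000,0).

On y'=λy, z=hλ:
  order 2, 2-stage ⇒ R(z)=1+z+z^2/2
  (e.g. R(-1.78)=0.80420, |R|=0.80420)

Find x<0 with |R(x)|<1.
x=-1.78: |R|=0.8042
|R(-2.21)|=1.2320 |R(-1.65)|=0.7112 |R(-1.63)|=0.6985
Bisect:
  x_lo=-2.3715 |R|=1.4405  x_hi=-0.1507 |R|=0.8607
  mid=-1.26107 |R|=0.53408 →hi
  mid=-1.81627 |R|=0.83315 →hi
  mid=-2.09387 |R|=1.09828 →lo
  mid=-1.95507 |R|=0.95608 →hi
  mid=-2.02447 |R|=1.02477 →lo
  mid=-1.98977 |R|=0.98982 →hi
  mid=-2.00712 |R|=1.00715 →lo
  mid=-1.99845 |R|=0.99845 →hi
  mid=-2.00278 |R|=1.00279 →lo
  ...
  [-2.00007,-1.99994] ⇒ x*=-2.0000
So |R|<1 on (-2.0000, 0).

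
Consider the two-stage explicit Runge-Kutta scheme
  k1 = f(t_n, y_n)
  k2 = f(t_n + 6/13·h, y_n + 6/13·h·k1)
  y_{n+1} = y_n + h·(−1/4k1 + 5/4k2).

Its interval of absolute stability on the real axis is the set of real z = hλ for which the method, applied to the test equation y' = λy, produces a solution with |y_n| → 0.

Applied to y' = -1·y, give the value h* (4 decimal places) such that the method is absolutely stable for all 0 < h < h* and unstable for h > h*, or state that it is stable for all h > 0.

On y'=λy, z=hλ:
  k1=λy_n ⇒ h·k1=z·y_n;  k2=λ(1+6/13z)y_n ⇒ h·k2=z(1+6/13z)y_n
  y_{n+1}/y_n = 1 − 1/4z + 5/4z(1+6/13z) = 1 + z + 15/26z²
  Hence R(z) = 1 + z + 15/26z².

Need |R(x)|<1, x<0.
x=-1.43: |R|=0.7497
R=1: x+15/26x²=0 ⇒ x=−26/15=-1.7333; min R=1−1/(4·15/26)=0.5667>−1
Confirm numerically:
  x=-1.566: |R|=0.84882 <1
  x=-1.413: |R|=0.73887 <1
  x=-1.115: |R|=0.60225 <1
  x=-1.105: |R|=0.59944 <1
  x=-2.288: |R|=1.73216 >1
  x=-1.801: |R|=1.07031 >1
Stable set (-1.7333, 0).

(-1.7333,0); λ=-1 ⇒ h* = (26/15)/1 = 1.7333.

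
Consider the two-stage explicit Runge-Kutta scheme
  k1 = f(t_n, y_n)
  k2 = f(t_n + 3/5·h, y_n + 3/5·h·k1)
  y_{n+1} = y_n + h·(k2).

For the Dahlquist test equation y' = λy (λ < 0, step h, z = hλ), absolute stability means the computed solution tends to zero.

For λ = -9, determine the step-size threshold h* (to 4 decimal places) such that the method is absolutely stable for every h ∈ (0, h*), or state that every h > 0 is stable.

Test eqn y'=λy, z=hλ:
  k1=λy_n ⇒ h·k1=z·y_n;  k2=λ(1+3/5z)y_n ⇒ h·k2=z(1+3/5z)y_n
  y_{n+1}/y_n = 1 + z(1+3/5z) = 1 + z + 3/5z²
  Hence R(z) = 1 + z + 3/5z².

Boundary: |R(x)|=1, x<0.
x=-0.97: |R|=0.5945
R=1: x+3/5x²=0 ⇒ x=−5/3=-1.6667; min R=1−1/(4·3/5)=0.5833>−1
Confirm numerically:
  x=-1.386: |R|=0.76660 <1
  x=-1.210: |R|=0.66846 <1
  x=-0.712: |R|=0.59217 <1
  x=-2.185: |R|=1.67954 >1
  x=-1.839: |R|=1.19015 >1
So |R|<1 on (-1.6667, 0).

(-1.6667,0); λ=-9 ⇒ h* = (5/3)/9 = 0.1852.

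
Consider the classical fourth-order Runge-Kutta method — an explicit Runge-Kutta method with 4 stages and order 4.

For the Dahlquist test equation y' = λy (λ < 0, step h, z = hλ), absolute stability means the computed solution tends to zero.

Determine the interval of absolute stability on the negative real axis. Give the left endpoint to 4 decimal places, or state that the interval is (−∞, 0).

z∈(-2.7853,0).

On y'=λy, z=hλ:
  order 4, 4-stage ⇒ R(z)=1+z+z^2/2+z^3/6+z^4/24
  (e.g. R(-0.46)=0.63144, |R|=0.63144)

Boundary: |R(x)|=1, x<0.
x=-0.46: |R|=0.6314
|R(-3.03)|=1.4361 |R(-2.68)|=0.8525 |R(-1.58)|=0.2705
Bisect:
  x_lo=-3.1863 |R|=1.7932  x_hi=-0.2780 |R|=0.7573
  mid=-1.73217 |R|=0.27694 →hi
  mid=-2.45924 |R|=0.60986 →hi
  mid=-2.82278 |R|=1.05800 →lo
  mid=-2.64101 |R|=0.80338 →hi
  mid=-2.73189 |R|=0.92243 →hi
  mid=-2.77734 |R|=0.98807 →hi
  mid=-2.80006 |R|=1.02249 →lo
  mid=-2.78870 |R|=1.00514 →lo
  mid=-2.78302 |R|=0.99657 →hi
  ...
  [-2.78532,-2.78515] ⇒ x*=-2.7853
Stable set (-2.7853, 0).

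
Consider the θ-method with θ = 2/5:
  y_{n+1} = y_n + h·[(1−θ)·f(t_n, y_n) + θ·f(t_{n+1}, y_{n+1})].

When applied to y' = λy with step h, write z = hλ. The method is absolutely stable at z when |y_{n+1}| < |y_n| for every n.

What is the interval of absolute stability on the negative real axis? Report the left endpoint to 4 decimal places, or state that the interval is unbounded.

Test eqn y'=λy, z=hλ:
  y_{n+1} = y_n + z·[3/5·y_n + 2/5·y_{n+1}] ⇒ (1 − 2/5z)y_{n+1} = (1 + 3/5z)y_n
  ⇒ R(z) = (1 + 3/5z)/(1 − 2/5z).

Find x<0 with |R(x)|<1.
x=-1.68: |R|=0.0048
R=−1: 1+3/5x = −1+2/5x ⇒ -1/5x=2 ⇒ x=2/(-1/5)=-10.0000
Confirm numerically:
  x=-9.892: |R|=0.99564 <1
  x=-5.720: |R|=0.73966 <1
  x=-4.984: |R|=0.66489 <1
  x=-10.498: |R|=1.01916 >1
  x=-10.170: |R|=1.00671 >1
So |R|<1 on (-10.0000, 0).

z∈(-10.0000,0).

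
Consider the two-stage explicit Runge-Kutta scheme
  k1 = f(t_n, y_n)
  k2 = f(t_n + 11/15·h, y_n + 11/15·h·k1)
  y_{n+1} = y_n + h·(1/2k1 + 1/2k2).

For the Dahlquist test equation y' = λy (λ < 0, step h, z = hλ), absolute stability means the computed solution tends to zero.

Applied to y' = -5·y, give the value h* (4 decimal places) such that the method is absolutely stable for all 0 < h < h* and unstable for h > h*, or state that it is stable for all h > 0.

Test eqn y'=λy, z=hλ:
  k1=λy_n ⇒ h·k1=z·y_n;  k2=λ(1+11/15z)y_n ⇒ h·k2=z(1+11/15z)y_n
  y_{n+1}/y_n = 1 + 1/2z + 1/2z(1+11/15z) = 1 + z + 11/30z²
  so R(z) = 1 + z + 11/30z².

Solve |R(x)|<1 on ℝ⁻.
x=-0.36: |R|=0.6875
R=1: x+11/30x²=0 ⇒ x=−30/11=-2.7273; min R=1−1/(4·11/30)=0.3182>−1
Confirm numerically:
  x=-2.123: |R|=0.52961 <1
  x=-1.558: |R|=0.33203 <1
  x=-1.286: |R|=0.32039 <1
  x=-1.185: |R|=0.32988 <1
  x=-3.189: |R|=1.53990 >1
  x=-2.761: |R|=1.03414 >1
So |R|<1 on (-2.7273, 0).

(-2.7273,0); λ=-5 ⇒ h* = (30/11)/5 = 0.5455.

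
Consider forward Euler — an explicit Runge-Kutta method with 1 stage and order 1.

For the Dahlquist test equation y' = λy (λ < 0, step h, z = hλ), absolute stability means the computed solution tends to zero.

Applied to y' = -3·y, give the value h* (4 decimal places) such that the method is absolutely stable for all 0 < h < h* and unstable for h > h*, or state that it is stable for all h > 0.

(-2.0000,0); λ=-3 ⇒ h* = 0.6667.

Set f=λy, z=hλ:
  order 1, 1-stage ⇒ R(z)=1+z
  (e.g. R(-1.36)=-0.36000, |R|=0.36000)

Boundary: |R(x)|=1, x<0.
x=-1.36: |R|=0.3600
|R(-2.19)|=1.1900 |R(-1.56)|=0.5600 |R(-1.32)|=0.3200
Bisect:
  x_lo=-2.3675 |R|=1.3675  x_hi=-0.3071 |R|=0.6929
  mid=-1.33726 |R|=0.33726 →hi
  mid=-1.85236 |R|=0.85236 →hi
  mid=-2.10991 |R|=1.10991 →lo
  mid=-1.98113 |R|=0.98113 →hi
  mid=-2.04552 |R|=1.04552 →lo
  mid=-2.01333 |R|=1.01333 →lo
  mid=-1.99723 |R|=0.99723 →hi
  mid=-2.00528 |R|=1.00528 →lo
  mid=-2.00125 |R|=1.00125 →lo
  mid=-1.99924 |R|=0.99924 →hi
  ...
  [-2.00012,-2.00000] ⇒ x*=-2.0000
Stable set (-2.0000, 0).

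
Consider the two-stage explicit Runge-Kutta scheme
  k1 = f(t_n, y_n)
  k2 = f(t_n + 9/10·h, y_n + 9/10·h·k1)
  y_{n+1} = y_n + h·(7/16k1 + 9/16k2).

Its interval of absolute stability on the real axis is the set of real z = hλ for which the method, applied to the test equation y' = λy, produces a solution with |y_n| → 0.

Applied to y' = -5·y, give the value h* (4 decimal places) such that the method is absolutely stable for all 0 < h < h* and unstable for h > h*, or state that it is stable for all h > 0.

(-1.9753,0); λ=-5 ⇒ h* = (160/81)/5 = 0.3951.

On y'=λy, z=hλ:
  k1=λy_n ⇒ h·k1=z·y_n;  k2=λ(1+9/10z)y_n ⇒ h·k2=z(1+9/10z)y_n
  y_{n+1}/y_n = 1 + 7/16z + 9/16z(1+9/10z) = 1 + z + 81/160z²
  so R(z) = 1 + z + 81/160z².

Find x<0 with |R(x)|<1.
x=-1.21: |R|=0.5312
R=1: x+81/160x²=0 ⇒ x=−160/81=-1.9753; min R=1−1/(4·81/160)=0.5062>−1
Confirm numerically:
  x=-1.867: |R|=0.89763 <1
  x=-1.817: |R|=0.85438 <1
  x=-1.233: |R|=0.53665 <1
  x=-2.525: |R|=1.70266 >1
  x=-2.233: |R|=1.29131 >1
  x=-2.134: |R|=1.17144 >1
Interval (-1.9753, 0).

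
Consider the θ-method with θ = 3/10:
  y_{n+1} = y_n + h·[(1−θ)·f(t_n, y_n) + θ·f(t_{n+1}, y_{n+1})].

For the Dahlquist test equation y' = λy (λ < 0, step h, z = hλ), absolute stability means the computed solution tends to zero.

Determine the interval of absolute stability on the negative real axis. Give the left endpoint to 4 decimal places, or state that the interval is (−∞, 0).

Test eqn y'=λy, z=hλ:
  y_{n+1} = y_n + z·[7/10·y_n + 3/10·y_{n+1}] ⇒ (1 − 3/10z)y_{n+1} = (1 + 7/10z)y_n
  R(z) = (1 + 7/10z)/(1 − 3/10z).

Boundary: |R(x)|=1, x<0.
x=-1.22: |R|=0.1069
R=−1: 1+7/10x = −1+3/10x ⇒ -2/5x=2 ⇒ x=2/(-2/5)=-5.0000
Confirm numerically:
  x=-4.841: |R|=0.97407 <1
  x=-4.253: |R|=0.86871 <1
  x=-3.840: |R|=0.78439 <1
  x=-2.563: |R|=0.44892 <1
  x=-5.198: |R|=1.03094 >1
  x=-5.158: |R|=1.02481 >1
  x=-5.041: |R|=1.00653 >1
Interval (-5.0000, 0).

(-5.0000, 0).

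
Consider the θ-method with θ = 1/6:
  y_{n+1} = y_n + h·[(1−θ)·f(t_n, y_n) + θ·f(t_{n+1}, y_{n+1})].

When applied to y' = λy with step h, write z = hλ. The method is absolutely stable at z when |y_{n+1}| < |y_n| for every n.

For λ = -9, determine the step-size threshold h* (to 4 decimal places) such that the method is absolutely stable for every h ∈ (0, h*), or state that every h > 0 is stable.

(-3.0000,0); λ=-9 ⇒ h* = (3)/9 = 0.3333.

With y'=λy (z=hλ):
  y_{n+1} = y_n + z·[5/6·y_n + 1/6·y_{n+1}] ⇒ (1 − 1/6z)y_{n+1} = (1 + 5/6z)y_n
  so R(z) = (1 + 5/6z)/(1 − 1/6z).

Boundary: |R(x)|=1, x<0.
x=-1.6: |R|=0.2632
R=−1: 1+5/6x = −1+1/6x ⇒ -2/3x=2 ⇒ x=2/(-2/3)=-3.0000
Confirm numerically:
  x=-2.680: |R|=0.85253 <1
  x=-2.585: |R|=0.80664 <1
  x=-2.310: |R|=0.66787 <1
  x=-1.971: |R|=0.48363 <1
  x=-3.423: |R|=1.17956 >1
  x=-3.177: |R|=1.07715 >1
Interval (-3.0000, 0).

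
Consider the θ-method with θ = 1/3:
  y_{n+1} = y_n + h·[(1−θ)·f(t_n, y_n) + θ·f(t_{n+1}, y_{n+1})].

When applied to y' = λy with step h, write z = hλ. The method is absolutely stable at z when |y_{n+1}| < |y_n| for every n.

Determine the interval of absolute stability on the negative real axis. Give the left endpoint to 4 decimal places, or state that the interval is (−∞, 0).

z∈(-6.0000,0).

Set f=λy, z=hλ:
  y_{n+1} = y_n + z·[2/3·y_n + 1/3·y_{n+1}] ⇒ (1 − 1/3z)y_{n+1} = (1 + 2/3z)y_n
  so R(z) = (1 + 2/3z)/(1 − 1/3z).

Solve |R(x)|<1 on ℝ⁻.
x=-1.71: |R|=0.0892
R=−1: 1+2/3x = −1+1/3x ⇒ -1/3x=2 ⇒ x=2/(-1/3)=-6.0000
Confirm numerically:
  x=-5.906: |R|=0.98945 <1
  x=-5.680: |R|=0.96313 <1
  x=-4.974: |R|=0.87133 <1
  x=-2.687: |R|=0.41744 <1
  x=-6.509: |R|=1.05353 >1
  x=-6.116: |R|=1.01272 >1
So |R|<1 on (-6.0000, 0).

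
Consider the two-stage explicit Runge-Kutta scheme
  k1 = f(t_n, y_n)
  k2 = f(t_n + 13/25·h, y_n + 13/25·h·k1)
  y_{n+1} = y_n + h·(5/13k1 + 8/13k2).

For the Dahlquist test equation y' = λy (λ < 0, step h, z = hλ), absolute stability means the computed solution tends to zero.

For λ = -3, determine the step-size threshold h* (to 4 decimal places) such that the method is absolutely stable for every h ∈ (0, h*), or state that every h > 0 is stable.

(-3.1250,0); λ=-3 ⇒ h* = (25/8)/3 = 1.0417.

Set f=λy, z=hλ:
  k1=λy_n ⇒ h·k1=z·y_n;  k2=λ(1+13/25z)y_n ⇒ h·k2=z(1+13/25z)y_n
  y_{n+1}/y_n = 1 + 5/13z + 8/13z(1+13/25z) = 1 + z + 8/25z²
  R(z) = 1 + z + 8/25z².

Boundary: |R(x)|=1, x<0.
x=-0.69: |R|=0.4624
R=1: x+8/25x²=0 ⇒ x=−25/8=-3.1250; min R=1−1/(4·8/25)=0.2188>−1
Confirm numerically:
  x=-2.642: |R|=0.59165 <1
  x=-2.179: |R|=0.34037 <1
  x=-1.583: |R|=0.21888 <1
  x=-3.703: |R|=1.68491 >1
  x=-3.532: |R|=1.46001 >1
So |R|<1 on (-3.1250, 0).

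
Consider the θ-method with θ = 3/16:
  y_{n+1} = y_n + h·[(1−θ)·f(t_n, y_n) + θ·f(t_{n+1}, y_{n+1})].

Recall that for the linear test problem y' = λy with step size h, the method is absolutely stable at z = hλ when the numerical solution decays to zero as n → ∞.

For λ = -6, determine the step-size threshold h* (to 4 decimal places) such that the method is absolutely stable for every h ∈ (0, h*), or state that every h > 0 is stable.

With y'=λy (z=hλ):
  y_{n+1} = y_n + z·[13/16·y_n + 3/16·y_{n+1}] ⇒ (1 − 3/16z)y_{n+1} = (1 + 13/16z)y_n
  Hence R(z) = (1 + 13/16z)/(1 − 3/16z).

Find x<0 with |R(x)|<1.
x=-0.64: |R|=0.4286
R=−1: 1+13/16x = −1+3/16x ⇒ -5/8x=2 ⇒ x=2/(-5/8)=-3.2000
Confirm numerically:
  x=-2.754: |R|=0.81617 <1
  x=-2.586: |R|=0.74156 <1
  x=-1.456: |R|=0.14375 <1
  x=-1.350: |R|=0.07731 <1
  x=-3.791: |R|=1.21591 >1
  x=-3.468: |R|=1.10150 >1
  x=-3.356: |R|=1.05984 >1
Stable set (-3.2000, 0).

(-3.2000,0); λ=-6 ⇒ h* = (16/5)/6 = 0.5333.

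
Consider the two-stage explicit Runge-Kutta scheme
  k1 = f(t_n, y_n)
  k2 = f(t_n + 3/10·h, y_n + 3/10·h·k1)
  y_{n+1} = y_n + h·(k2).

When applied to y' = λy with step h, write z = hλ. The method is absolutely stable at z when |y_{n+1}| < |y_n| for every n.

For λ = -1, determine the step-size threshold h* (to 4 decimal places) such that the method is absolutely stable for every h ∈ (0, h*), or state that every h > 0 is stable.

(-3.3333,0); λ=-1 ⇒ h* = (10/3)/1 = 3.3333.

On y'=λy, z=hλ:
  k1=λy_n ⇒ h·k1=z·y_n;  k2=λ(1+3/10z)y_n ⇒ h·k2=z(1+3/10z)y_n
  y_{n+1}/y_n = 1 + z(1+3/10z) = 1 + z + 3/10z²
  Hence R(z) = 1 + z + 3/10z².

Need |R(x)|<1, x<0.
x=-0.96: |R|=0.3165
R=1: x+3/10x²=0 ⇒ x=−10/3=-3.3333; min R=1−1/(4·3/10)=0.1667>−1
Confirm numerically:
  x=-2.458: |R|=0.35453 <1
  x=-2.429: |R|=0.34101 <1
  x=-2.230: |R|=0.26187 <1
  x=-1.981: |R|=0.19631 <1
  x=-3.890: |R|=1.64963 >1
  x=-3.773: |R|=1.49766 >1
Stable set (-3.3333, 0).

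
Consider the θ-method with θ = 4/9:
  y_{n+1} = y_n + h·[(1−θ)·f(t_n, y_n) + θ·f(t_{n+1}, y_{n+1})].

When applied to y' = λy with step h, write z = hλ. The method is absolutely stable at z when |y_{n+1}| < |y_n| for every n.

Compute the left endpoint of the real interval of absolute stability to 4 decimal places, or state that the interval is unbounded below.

With y'=λy (z=hλ):
  y_{n+1} = y_n + z·[5/9·y_n + 4/9·y_{n+1}] ⇒ (1 − 4/9z)y_{n+1} = (1 + 5/9z)y_n
  Hence R(z) = (1 + 5/9z)/(1 − 4/9z).

Solve |R(x)|<1 on ℝ⁻.
x=-1.33: |R|=0.1641
R=−1: 1+5/9x = −1+4/9x ⇒ -1/9x=2 ⇒ x=2/(-1/9)=-18.0000
Confirm numerically:
  x=-12.216: |R|=0.90004 <1
  x=-11.993: |R|=0.89456 <1
  x=-9.829: |R|=0.83088 <1
  x=-8.611: |R|=0.78388 <1
  x=-18.535: |R|=1.00643 >1
  x=-18.391: |R|=1.00474 >1
  x=-18.306: |R|=1.00372 >1
So |R|<1 on (-18.0000, 0).

left endpoint -18.0000.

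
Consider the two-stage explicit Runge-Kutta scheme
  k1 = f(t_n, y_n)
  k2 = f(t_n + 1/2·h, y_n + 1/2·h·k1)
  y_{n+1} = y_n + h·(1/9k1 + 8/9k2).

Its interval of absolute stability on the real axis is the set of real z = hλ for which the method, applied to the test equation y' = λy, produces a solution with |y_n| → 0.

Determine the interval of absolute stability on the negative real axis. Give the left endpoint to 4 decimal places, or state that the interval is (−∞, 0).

On y'=λy, z=hλ:
  k1=λy_n ⇒ h·k1=z·y_n;  k2=λ(1+1/2z)y_n ⇒ h·k2=z(1+1/2z)y_n
  y_{n+1}/y_n = 1 + 1/9z + 8/9z(1+1/2z) = 1 + z + 4/9z²
  so R(z) = 1 + z + 4/9z².

Boundary: |R(x)|=1, x<0.
x=-0.66: |R|=0.5336
R=1: x+4/9x²=0 ⇒ x=−9/4=-2.2500; min R=1−1/(4·4/9)=0.4375>−1
Confirm numerically:
  x=-2.091: |R|=0.85224 <1
  x=-1.992: |R|=0.77158 <1
  x=-1.157: |R|=0.43796 <1
  x=-2.598: |R|=1.40182 >1
  x=-2.487: |R|=1.26196 >1
So |R|<1 on (-2.2500, 0).

(-2.2500, 0).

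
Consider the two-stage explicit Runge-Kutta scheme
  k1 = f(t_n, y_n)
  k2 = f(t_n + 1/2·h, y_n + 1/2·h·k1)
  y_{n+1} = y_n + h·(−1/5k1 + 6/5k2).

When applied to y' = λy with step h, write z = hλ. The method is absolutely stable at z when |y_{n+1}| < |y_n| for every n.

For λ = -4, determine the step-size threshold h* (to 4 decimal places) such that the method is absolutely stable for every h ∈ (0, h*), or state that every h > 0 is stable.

On y'=λy, z=hλ:
  k1=λy_n ⇒ h·k1=z·y_n;  k2=λ(1+1/2z)y_n ⇒ h·k2=z(1+1/2z)y_n
  y_{n+1}/y_n = 1 − 1/5z + 6/5z(1+1/2z) = 1 + z + 3/5z²
  Hence R(z) = 1 + z + 3/5z².

Boundary: |R(x)|=1, x<0.
x=-1.09: |R|=0.6229
R=1: x+3/5x²=0 ⇒ x=−5/3=-1.6667; min R=1−1/(4·3/5)=0.5833>−1
Confirm numerically:
  x=-1.577: |R|=0.91516 <1
  x=-1.490: |R|=0.84206 <1
  x=-1.061: |R|=0.61443 <1
  x=-0.827: |R|=0.58336 <1
  x=-2.086: |R|=1.52484 >1
  x=-2.064: |R|=1.49206 >1
  x=-1.863: |R|=1.21946 >1
So |R|<1 on (-1.6667, 0).

(-1.6667,0); λ=-4 ⇒ h* = (5/3)/4 = 0.4167.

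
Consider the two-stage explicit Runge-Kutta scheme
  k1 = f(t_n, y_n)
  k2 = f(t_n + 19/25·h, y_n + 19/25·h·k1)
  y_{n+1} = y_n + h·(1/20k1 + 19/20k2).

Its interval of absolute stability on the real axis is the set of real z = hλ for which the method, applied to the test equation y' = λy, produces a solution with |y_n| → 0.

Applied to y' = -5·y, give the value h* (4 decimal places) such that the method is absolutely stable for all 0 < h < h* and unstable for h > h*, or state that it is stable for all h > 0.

(-1.3850,0); λ=-5 ⇒ h* = (500/361)/5 = 0.2770.

On y'=λy, z=hλ:
  k1=λy_n ⇒ h·k1=z·y_n;  k2=λ(1+19/25z)y_n ⇒ h·k2=z(1+19/25z)y_n
  y_{n+1}/y_n = 1 + 1/20z + 19/20z(1+19/25z) = 1 + z + 361/500z²
  R(z) = 1 + z + 361/500z².

Boundary: |R(x)|=1, x<0.
x=-0.69: |R|=0.6537
R=1: x+361/500x²=0 ⇒ x=−500/361=-1.3850; min R=1−1/(4·361/500)=0.6537>−1
Confirm numerically:
  x=-1.244: |R|=0.87332 <1
  x=-1.205: |R|=0.84336 <1
  x=-0.778: |R|=0.65902 <1
  x=-1.919: |R|=1.73981 >1
  x=-1.680: |R|=1.35777 >1
  x=-1.530: |R|=1.16013 >1
Stable set (-1.3850, 0).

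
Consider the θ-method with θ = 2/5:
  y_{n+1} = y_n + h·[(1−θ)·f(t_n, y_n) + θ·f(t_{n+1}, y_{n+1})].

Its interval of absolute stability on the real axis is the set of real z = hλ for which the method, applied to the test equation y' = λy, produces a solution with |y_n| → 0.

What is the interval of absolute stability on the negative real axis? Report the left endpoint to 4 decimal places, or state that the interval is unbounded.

(-10.0000, 0).

On y'=λy, z=hλ:
  y_{n+1} = y_n + z·[3/5·y_n + 2/5·y_{n+1}] ⇒ (1 − 2/5z)y_{n+1} = (1 + 3/5z)y_n
  ⇒ R(z) = (1 + 3/5z)/(1 − 2/5z).

Solve |R(x)|<1 on ℝ⁻.
x=-0.74: |R|=0.4290
R=−1: 1+3/5x = −1+2/5x ⇒ -1/5x=2 ⇒ x=2/(-1/5)=-10.0000
Confirm numerically:
  x=-9.719: |R|=0.98850 <1
  x=-9.157: |R|=0.96384 <1
  x=-4.626: |R|=0.62293 <1
  x=-4.414: |R|=0.59604 <1
  x=-10.466: |R|=1.01797 >1
  x=-10.221: |R|=1.00869 >1
  x=-10.196: |R|=1.00772 >1
Stable set (-10.0000, 0).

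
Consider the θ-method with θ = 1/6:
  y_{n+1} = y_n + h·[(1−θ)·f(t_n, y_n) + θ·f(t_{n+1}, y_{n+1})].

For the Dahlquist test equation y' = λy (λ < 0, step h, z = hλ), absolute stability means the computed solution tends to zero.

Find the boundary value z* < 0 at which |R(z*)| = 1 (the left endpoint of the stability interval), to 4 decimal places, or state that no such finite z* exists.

left endpoint -3.0000.

Set f=λy, z=hλ:
  y_{n+1} = y_n + z·[5/6·y_n + 1/6·y_{n+1}] ⇒ (1 − 1/6z)y_{n+1} = (1 + 5/6z)y_n
  R(z) = (1 + 5/6z)/(1 − 1/6z).

Need |R(x)|<1, x<0.
x=-0.61: |R|=0.4463
R=−1: 1+5/6x = −1+1/6x ⇒ -2/3x=2 ⇒ x=2/(-2/3)=-3.0000
Confirm numerically:
  x=-2.392: |R|=0.71020 <1
  x=-1.761: |R|=0.36142 <1
  x=-1.207: |R|=0.00486 <1
  x=-3.474: |R|=1.20013 >1
  x=-3.166: |R|=1.07244 >1
Stable set (-3.0000, 0).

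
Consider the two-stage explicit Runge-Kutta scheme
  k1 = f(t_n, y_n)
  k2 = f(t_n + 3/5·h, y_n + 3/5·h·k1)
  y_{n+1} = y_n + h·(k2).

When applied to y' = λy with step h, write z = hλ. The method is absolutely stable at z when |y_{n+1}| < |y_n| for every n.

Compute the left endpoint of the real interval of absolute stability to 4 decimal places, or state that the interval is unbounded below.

On y'=λy, z=hλ:
  k1=λy_n ⇒ h·k1=z·y_n;  k2=λ(1+3/5z)y_n ⇒ h·k2=z(1+3/5z)y_n
  y_{n+1}/y_n = 1 + z(1+3/5z) = 1 + z + 3/5z²
  R(z) = 1 + z + 3/5z².

Find x<0 with |R(x)|<1.
x=-1.21: |R|=0.6685
R=1: x+3/5x²=0 ⇒ x=−5/3=-1.6667; min R=1−1/(4·3/5)=0.5833>−1
Confirm numerically:
  x=-1.409: |R|=0.78217 <1
  x=-1.145: |R|=0.64161 <1
  x=-0.769: |R|=0.58582 <1
  x=-2.238: |R|=1.76719 >1
  x=-2.126: |R|=1.58593 >1
  x=-2.060: |R|=1.48616 >1
Interval (-1.6667, 0).

z* = -1.6667.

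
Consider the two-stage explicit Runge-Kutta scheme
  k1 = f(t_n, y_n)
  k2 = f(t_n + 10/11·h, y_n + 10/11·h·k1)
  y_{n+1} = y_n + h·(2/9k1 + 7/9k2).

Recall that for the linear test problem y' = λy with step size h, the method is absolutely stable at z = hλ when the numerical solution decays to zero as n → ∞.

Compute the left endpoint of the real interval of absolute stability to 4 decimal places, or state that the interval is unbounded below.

left endpoint -1.4143.

Test eqn y'=λy, z=hλ:
  k1=λy_n ⇒ h·k1=z·y_n;  k2=λ(1+10/11z)y_n ⇒ h·k2=z(1+10/11z)y_n
  y_{n+1}/y_n = 1 + 2/9z + 7/9z(1+10/11z) = 1 + z + 70/99z²
  R(z) = 1 + z + 70/99z².

Boundary: |R(x)|=1, x<0.
x=-0.43: |R|=0.7007
R=1: x+70/99x²=0 ⇒ x=−99/70=-1.4143; min R=1−1/(4·70/99)=0.6464>−1
Confirm numerically:
  x=-1.344: |R|=0.93321 <1
  x=-1.254: |R|=0.85788 <1
  x=-0.731: |R|=0.64683 <1
  x=-0.697: |R|=0.64650 <1
  x=-1.943: |R|=1.72637 >1
  x=-1.895: |R|=1.64411 >1
Interval (-1.4143, 0).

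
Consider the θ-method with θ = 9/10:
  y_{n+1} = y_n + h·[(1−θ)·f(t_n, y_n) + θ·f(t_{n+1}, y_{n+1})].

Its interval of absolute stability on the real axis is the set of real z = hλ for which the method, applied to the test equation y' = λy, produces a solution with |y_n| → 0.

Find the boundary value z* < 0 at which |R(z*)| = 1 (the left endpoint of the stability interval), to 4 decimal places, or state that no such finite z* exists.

unbounded; (−∞, 0).

On y'=λy, z=hλ:
  y_{n+1} = y_n + z·[1/10·y_n + 9/10·y_{n+1}] ⇒ (1 − 9/10z)y_{n+1} = (1 + 1/10z)y_n
  R(z) = (1 + 1/10z)/(1 − 9/10z).

Need |R(x)|<1, x<0.
x=-1.27: |R|=0.4074
x=-2: |R|=0.2857
x=-10: |R|=0.0000
x=-100: |R|=0.0989
θ=9/10≥1/2 ⇒ |1+1/10x|<|1−9/10x| ∀x<0 ⇒ unbounded interval.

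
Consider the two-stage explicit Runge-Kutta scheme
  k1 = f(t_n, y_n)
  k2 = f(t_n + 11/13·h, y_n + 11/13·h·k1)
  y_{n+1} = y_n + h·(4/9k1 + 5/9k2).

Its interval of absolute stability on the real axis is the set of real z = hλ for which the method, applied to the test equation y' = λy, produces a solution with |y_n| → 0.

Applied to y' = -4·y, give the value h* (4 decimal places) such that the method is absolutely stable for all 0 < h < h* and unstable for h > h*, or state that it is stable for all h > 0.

(-2.1273,0); λ=-4 ⇒ h* = (117/55)/4 = 0.5318.

Test eqn y'=λy, z=hλ:
  k1=λy_n ⇒ h·k1=z·y_n;  k2=λ(1+11/13z)y_n ⇒ h·k2=z(1+11/13z)y_n
  y_{n+1}/y_n = 1 + 4/9z + 5/9z(1+11/13z) = 1 + z + 55/117z²
  R(z) = 1 + z + 55/117z².

Boundary: |R(x)|=1, x<0.
x=-0.89: |R|=0.4824
R=1: x+55/117x²=0 ⇒ x=−117/55=-2.1273; min R=1−1/(4·55/117)=0.4682>−1
Confirm numerically:
  x=-2.029: |R|=0.90627 <1
  x=-1.714: |R|=0.66702 <1
  x=-1.209: |R|=0.47811 <1
  x=-1.109: |R|=0.46915 <1
  x=-2.595: |R|=1.57057 >1
  x=-2.377: |R|=1.27904 >1
Stable set (-2.1273, 0).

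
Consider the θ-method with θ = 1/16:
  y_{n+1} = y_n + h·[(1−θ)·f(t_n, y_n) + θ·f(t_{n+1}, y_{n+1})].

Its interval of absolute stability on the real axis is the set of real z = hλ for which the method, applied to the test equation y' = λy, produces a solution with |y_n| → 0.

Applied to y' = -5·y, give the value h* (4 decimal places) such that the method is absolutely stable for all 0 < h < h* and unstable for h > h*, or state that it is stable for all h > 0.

Test eqn y'=λy, z=hλ:
  y_{n+1} = y_n + z·[15/16·y_n + 1/16·y_{n+1}] ⇒ (1 − 1/16z)y_{n+1} = (1 + 15/16z)y_n
  so R(z) = (1 + 15/16z)/(1 − 1/16z).

Find x<0 with |R(x)|<1.
x=-1.72: |R|=0.5530
R=−1: 1+15/16x = −1+1/16x ⇒ -7/8x=2 ⇒ x=2/(-7/8)=-2.2857
Confirm numerically:
  x=-2.235: |R|=0.96106 <1
  x=-1.936: |R|=0.72703 <1
  x=-1.400: |R|=0.28736 <1
  x=-0.920: |R|=0.13002 <1
  x=-2.866: |R|=1.43062 >1
  x=-2.805: |R|=1.38660 >1
  x=-2.608: |R|=1.24248 >1
Interval (-2.2857, 0).

(-2.2857,0); λ=-5 ⇒ h* = (16/7)/5 = 0.4571.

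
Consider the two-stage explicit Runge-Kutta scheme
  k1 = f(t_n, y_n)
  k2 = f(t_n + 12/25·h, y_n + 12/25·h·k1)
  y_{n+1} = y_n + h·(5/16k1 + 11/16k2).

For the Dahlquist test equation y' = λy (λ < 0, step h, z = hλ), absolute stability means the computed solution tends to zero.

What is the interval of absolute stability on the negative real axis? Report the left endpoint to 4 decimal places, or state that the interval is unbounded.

With y'=λy (z=hλ):
  k1=λy_n ⇒ h·k1=z·y_n;  k2=λ(1+12/25z)y_n ⇒ h·k2=z(1+12/25z)y_n
  y_{n+1}/y_n = 1 + 5/16z + 11/16z(1+12/25z) = 1 + z + 33/100z²
  so R(z) = 1 + z + 33/100z².

Solve |R(x)|<1 on ℝ⁻.
x=-1.77: |R|=0.2639
R=1: x+33/100x²=0 ⇒ x=−100/33=-3.0303; min R=1−1/(4·33/100)=0.2424>−1
Confirm numerically:
  x=-2.516: |R|=0.57298 <1
  x=-1.437: |R|=0.24444 <1
  x=-1.419: |R|=0.24548 <1
  x=-3.541: |R|=1.59676 >1
  x=-3.355: |R|=1.35949 >1
Stable set (-3.0303, 0).

z∈(-3.0303,0).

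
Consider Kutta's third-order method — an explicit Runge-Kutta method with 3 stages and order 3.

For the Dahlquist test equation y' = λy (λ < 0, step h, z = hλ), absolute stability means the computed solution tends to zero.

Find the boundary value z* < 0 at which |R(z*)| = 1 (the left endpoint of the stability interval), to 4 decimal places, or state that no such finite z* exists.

left endpoint -2.5127.

Set f=λy, z=hλ:
  order 3, 3-stage ⇒ R(z)=1+z+z^2/2+z^3/6
  (e.g. R(-1.8)=-0.15200, |R|=0.15200)

Need |R(x)|<1, x<0.
x=-1.8: |R|=0.1520
|R(-1.59)|=0.0041 |R(-1.08)|=0.2932 |R(-0.83)|=0.4192
Bisect:
  x_lo=-2.9461 |R|=1.8681  x_hi=-0.2136 |R|=0.8076
  mid=-1.57984 |R|=0.01092 →hi
  mid=-2.26296 |R|=0.63390 →hi
  mid=-2.60452 |R|=1.15739 →lo
  mid=-2.43374 |R|=0.87474 →hi
  mid=-2.51913 |R|=1.01053 →lo
  mid=-2.47643 |R|=0.94129 →hi
  mid=-2.49778 |R|=0.97557 →hi
  ...
  [-2.51279,-2.51262] ⇒ x*=-2.5127
Interval (-2.5127, 0).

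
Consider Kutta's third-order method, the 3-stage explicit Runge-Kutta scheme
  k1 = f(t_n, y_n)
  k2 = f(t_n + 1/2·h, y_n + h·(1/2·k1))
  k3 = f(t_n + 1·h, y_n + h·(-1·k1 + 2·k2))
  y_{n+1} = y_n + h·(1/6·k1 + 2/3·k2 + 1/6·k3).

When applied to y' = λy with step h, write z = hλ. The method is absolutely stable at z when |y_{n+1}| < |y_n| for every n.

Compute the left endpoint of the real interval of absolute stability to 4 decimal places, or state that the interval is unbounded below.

Set f=λy, z=hλ:
  order 3, 3-stage ⇒ R(z)=1+z+z^2/2+z^3/6
  (e.g. R(-0.37)=0.69001, |R|=0.69001)

Find x<0 with |R(x)|<1.
x=-0.37: |R|=0.6900
|R(-2.59)|=1.1316 |R(-1.58)|=0.0108 |R(-0.86)|=0.4038
Bisect:
  x_lo=-2.9745 |R|=1.9369  x_hi=-0.3736 |R|=0.6875
  mid=-1.67405 |R|=0.05474 →hi
  mid=-2.32427 |R|=0.71587 →hi
  mid=-2.64939 |R|=1.23921 →lo
  mid=-2.48683 |R|=0.95790 →hi
  mid=-2.56811 |R|=1.09337 →lo
  mid=-2.52747 |R|=1.02437 →lo
  mid=-2.50715 |R|=0.99082 →hi
  mid=-2.51731 |R|=1.00752 →lo
  mid=-2.51223 |R|=0.99915 →hi
  ...
  [-2.51286,-2.51271] ⇒ x*=-2.5127
So |R|<1 on (-2.5127, 0).

left endpoint -2.5127.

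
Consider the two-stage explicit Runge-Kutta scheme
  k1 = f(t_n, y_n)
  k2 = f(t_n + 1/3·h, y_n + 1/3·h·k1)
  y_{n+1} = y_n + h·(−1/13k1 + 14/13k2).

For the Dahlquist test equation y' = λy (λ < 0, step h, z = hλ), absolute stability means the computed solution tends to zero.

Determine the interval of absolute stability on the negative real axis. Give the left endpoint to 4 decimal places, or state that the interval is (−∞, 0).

With y'=λy (z=hλ):
  k1=λy_n ⇒ h·k1=z·y_n;  k2=λ(1+1/3z)y_n ⇒ h·k2=z(1+1/3z)y_n
  y_{n+1}/y_n = 1 − 1/13z + 14/13z(1+1/3z) = 1 + z + 14/39z²
  R(z) = 1 + z + 14/39z².

Find x<0 with |R(x)|<1.
x=-1.06: |R|=0.3433
R=1: x+14/39x²=0 ⇒ x=−39/14=-2.7857; min R=1−1/(4·14/39)=0.3036>−1
Confirm numerically:
  x=-2.684: |R|=0.90200 <1
  x=-2.451: |R|=0.70550 <1
  x=-1.567: |R|=0.31446 <1
  x=-3.310: |R|=1.62296 >1
  x=-3.184: |R|=1.45523 >1
  x=-2.817: |R|=1.03164 >1
Interval (-2.7857, 0).

z∈(-2.7857,0).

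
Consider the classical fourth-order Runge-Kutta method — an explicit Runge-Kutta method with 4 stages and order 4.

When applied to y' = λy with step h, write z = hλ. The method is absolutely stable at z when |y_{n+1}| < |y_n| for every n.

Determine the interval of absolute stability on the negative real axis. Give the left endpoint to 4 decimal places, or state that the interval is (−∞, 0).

z∈(-2.7853,0).

With y'=λy (z=hλ):
  order 4, 4-stage ⇒ R(z)=1+z+z^2/2+z^3/6+z^4/24
  (e.g. R(-1.52)=0.27231, |R|=0.27231)

Solve |R(x)|<1 on ℝ⁻.
x=-1.52: |R|=0.2723
|R(-2.97)|=1.3161 |R(-2.54)|=0.6889 |R(-0.51)|=0.6008
Bisect:
  x_lo=-3.5898 |R|=3.0628  x_hi=-0.2637 |R|=0.7682
  mid=-1.92674 |R|=0.31153 →hi
  mid=-2.75826 |R|=0.96000 →hi
  mid=-3.17402 |R|=1.76270 →lo
  mid=-2.96614 |R|=1.30870 →lo
  mid=-2.86220 |R|=1.12228 →lo
  mid=-2.81023 |R|=1.03825 →lo
  mid=-2.78425 |R|=0.99842 →hi
  mid=-2.79724 |R|=1.01816 →lo
  mid=-2.79074 |R|=1.00825 →lo
  mid=-2.78749 |R|=1.00332 →lo
  ...
  [-2.78546,-2.78526] ⇒ x*=-2.7853
Interval (-2.7853, 0).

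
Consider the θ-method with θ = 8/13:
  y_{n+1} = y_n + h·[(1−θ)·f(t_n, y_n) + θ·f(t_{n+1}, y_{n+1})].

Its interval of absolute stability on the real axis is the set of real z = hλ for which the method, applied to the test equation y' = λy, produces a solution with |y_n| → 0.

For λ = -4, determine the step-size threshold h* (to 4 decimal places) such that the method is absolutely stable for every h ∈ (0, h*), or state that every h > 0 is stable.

Set f=λy, z=hλ:
  y_{n+1} = y_n + z·[5/13·y_n + 8/13·y_{n+1}] ⇒ (1 − 8/13z)y_{n+1} = (1 + 5/13z)y_n
  ⇒ R(z) = (1 + 5/13z)/(1 − 8/13z).

Need |R(x)|<1, x<0.
x=-0.77: |R|=0.4776
x=-2: |R|=0.1034
x=-10: |R|=0.3978
x=-100: |R|=0.5990
θ=8/13≥1/2 ⇒ |1+5/13x|<|1−8/13x| ∀x<0 ⇒ unbounded interval.

unbounded; (−∞, 0). Any h>0 works for λ=-4.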